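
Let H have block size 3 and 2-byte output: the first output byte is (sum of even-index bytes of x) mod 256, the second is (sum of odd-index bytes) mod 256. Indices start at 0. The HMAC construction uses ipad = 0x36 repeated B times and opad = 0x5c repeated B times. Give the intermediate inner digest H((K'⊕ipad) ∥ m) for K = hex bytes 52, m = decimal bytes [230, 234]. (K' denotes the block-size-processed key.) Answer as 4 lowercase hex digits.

Key hex bytes 52 is 1 byte ≤ B = 3; zero-pad to 3 bytes: K' = 52 00 00.
K' ⊕ ipad = 64 36 36.
Inner input = 64 36 36 ∥ e6 ea.
Inner hash: even-index sum = 388 mod 256 = 132; odd-index sum = 284 mod 256 = 28 → 84 1c.

841c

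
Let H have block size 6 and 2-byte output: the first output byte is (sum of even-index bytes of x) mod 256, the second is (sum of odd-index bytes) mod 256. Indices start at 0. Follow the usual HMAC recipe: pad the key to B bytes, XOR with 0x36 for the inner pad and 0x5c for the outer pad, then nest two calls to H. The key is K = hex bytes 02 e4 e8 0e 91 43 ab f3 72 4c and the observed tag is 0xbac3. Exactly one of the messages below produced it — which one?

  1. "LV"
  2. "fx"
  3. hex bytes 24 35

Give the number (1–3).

3

Key hex bytes 02 e4 e8 0e 91 43 ab f3 72 4c is 10 bytes > B = 6, so hash it first: H(key) = 98 74, then zero-pad to 6 bytes: K' = 98 74 00 00 00 00.
K' ⊕ ipad = ae 42 36 36 36 36; K' ⊕ opad = c4 28 5c 5c 5c 5c.
m1: inner = H(ae 42 36 36 36 36 4c 56) = 66 04; tag = H(c4 28 5c 5c 5c 5c 66 04) = e2e4
m2: inner = H(ae 42 36 36 36 36 66 78) = 80 26; tag = H(c4 28 5c 5c 5c 5c 80 26) = fc06
m3: inner = H(ae 42 36 36 36 36 24 35) = 3e e3; tag = H(c4 28 5c 5c 5c 5c 3e e3) = bac3 ← matches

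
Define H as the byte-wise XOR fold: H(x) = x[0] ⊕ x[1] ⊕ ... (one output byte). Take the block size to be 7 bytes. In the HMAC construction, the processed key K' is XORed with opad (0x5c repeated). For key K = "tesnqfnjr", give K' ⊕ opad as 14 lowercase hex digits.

315c5c5c5c5c5c

Key "tesnqfnjr" = 74 65 73 6e 71 66 6e 6a 72 is 9 bytes > B = 7, so hash it first: H(key) = 6d, then zero-pad to 7 bytes: K' = 6d 00 00 00 00 00 00.
XOR each byte with 0x5c: 6d⊕5c=31, 00⊕5c=5c, 00⊕5c=5c, 00⊕5c=5c, 00⊕5c=5c, 00⊕5c=5c, 00⊕5c=5c.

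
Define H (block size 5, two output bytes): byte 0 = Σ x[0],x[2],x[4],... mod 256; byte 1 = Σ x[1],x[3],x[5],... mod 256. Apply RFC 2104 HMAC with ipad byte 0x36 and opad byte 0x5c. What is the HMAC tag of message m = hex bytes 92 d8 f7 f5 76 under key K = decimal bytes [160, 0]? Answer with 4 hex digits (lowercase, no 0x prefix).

1f87

Key decimal bytes [160, 0] = a0 00 is 2 bytes ≤ B = 5; zero-pad to 5 bytes: K' = a0 00 00 00 00.
K' ⊕ ipad = 96 36 36 36 36.  K' ⊕ opad = fc 5c 5c 5c 5c.
Inner input = (K'⊕ipad) ∥ m = 96 36 36 36 36 ∥ 92 d8 f7 f5 76.
Inner hash: even-index sum = 719 mod 256 = 207; odd-index sum = 619 mod 256 = 107 → cf 6b.
Outer input = (K'⊕opad) ∥ inner = fc 5c 5c 5c 5c ∥ cf 6b.
Outer hash (tag): even-index sum = 543 mod 256 = 31; odd-index sum = 391 mod 256 = 135 → 1f 87.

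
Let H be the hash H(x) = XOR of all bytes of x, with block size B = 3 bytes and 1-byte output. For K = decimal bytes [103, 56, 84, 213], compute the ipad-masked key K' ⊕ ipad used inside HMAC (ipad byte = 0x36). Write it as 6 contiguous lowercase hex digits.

e83636

Key decimal bytes [103, 56, 84, 213] = 67 38 54 d5 is 4 bytes > B = 3, so hash it first: H(key) = de, then zero-pad to 3 bytes: K' = de 00 00.
XOR each byte with 0x36: de⊕36=e8, 00⊕36=36, 00⊕36=36.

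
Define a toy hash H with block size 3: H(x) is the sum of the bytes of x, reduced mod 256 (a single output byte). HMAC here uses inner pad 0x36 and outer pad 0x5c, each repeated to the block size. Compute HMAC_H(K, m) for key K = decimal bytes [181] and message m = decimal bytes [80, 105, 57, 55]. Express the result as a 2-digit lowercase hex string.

b9

Key decimal bytes [181] = b5 is 1 byte ≤ B = 3; zero-pad to 3 bytes: K' = b5 00 00.
K' ⊕ ipad = 83 36 36.  K' ⊕ opad = e9 5c 5c.
Inner input = (K'⊕ipad) ∥ m = 83 36 36 ∥ 50 69 39 37.
Inner hash: sum = 131+54+54+80+105+57+55 = 536; mod 256 = 24 → 18.
Outer input = (K'⊕opad) ∥ inner = e9 5c 5c ∥ 18.
Outer hash (tag): sum = 233+92+92+24 = 441; mod 256 = 185 → b9.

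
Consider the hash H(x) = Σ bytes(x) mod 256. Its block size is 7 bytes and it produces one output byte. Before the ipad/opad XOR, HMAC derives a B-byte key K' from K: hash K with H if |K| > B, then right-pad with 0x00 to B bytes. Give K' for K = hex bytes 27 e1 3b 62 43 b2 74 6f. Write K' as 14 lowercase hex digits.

|K| = 8 > B = 7, so first hash the key.
H(K): sum = 39+225+59+98+67+178+116+111 = 893; mod 256 = 125 → 7d.
Zero-pad H(K) = 7d to 7 bytes: K' = 7d 00 00 00 00 00 00.

7d000000000000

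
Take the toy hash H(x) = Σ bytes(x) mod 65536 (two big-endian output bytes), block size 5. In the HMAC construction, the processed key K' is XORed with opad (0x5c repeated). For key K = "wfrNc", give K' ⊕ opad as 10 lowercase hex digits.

2b3a2e123f

Key "wfrNc" = 77 66 72 4e 63 is exactly B = 5 bytes: K' = 77 66 72 4e 63.
XOR each byte with 0x5c: 77⊕5c=2b, 66⊕5c=3a, 72⊕5c=2e, 4e⊕5c=12, 63⊕5c=3f.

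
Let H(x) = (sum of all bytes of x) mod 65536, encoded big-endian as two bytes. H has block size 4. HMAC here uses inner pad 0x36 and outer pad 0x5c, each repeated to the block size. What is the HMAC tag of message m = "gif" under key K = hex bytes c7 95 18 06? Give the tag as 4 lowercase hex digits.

022d

Key hex bytes c7 95 18 06 is exactly B = 4 bytes: K' = c7 95 18 06.
K' ⊕ ipad = f1 a3 2e 30.  K' ⊕ opad = 9b c9 44 5a.
Inner input = (K'⊕ipad) ∥ m = f1 a3 2e 30 ∥ 67 69 66.
Inner hash: sum = 241+163+46+48+103+105+102 = 808 → 03 28.
Outer input = (K'⊕opad) ∥ inner = 9b c9 44 5a ∥ 03 28.
Outer hash (tag): sum = 155+201+68+90+3+40 = 557 → 02 2d.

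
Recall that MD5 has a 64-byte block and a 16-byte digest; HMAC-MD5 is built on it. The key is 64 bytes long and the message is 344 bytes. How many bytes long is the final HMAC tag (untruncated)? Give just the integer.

16

The tag is one MD5 digest: 16 bytes.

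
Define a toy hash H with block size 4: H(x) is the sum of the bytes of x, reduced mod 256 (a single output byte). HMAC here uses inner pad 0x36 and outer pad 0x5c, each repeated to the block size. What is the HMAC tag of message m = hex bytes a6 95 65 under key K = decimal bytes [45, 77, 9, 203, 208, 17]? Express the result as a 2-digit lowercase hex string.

e2

Key decimal bytes [45, 77, 9, 203, 208, 17] = 2d 4d 09 cb d0 11 is 6 bytes > B = 4, so hash it first: H(key) = 2f, then zero-pad to 4 bytes: K' = 2f 00 00 00.
K' ⊕ ipad = 19 36 36 36.  K' ⊕ opad = 73 5c 5c 5c.
Inner input = (K'⊕ipad) ∥ m = 19 36 36 36 ∥ a6 95 65.
Inner hash: sum = 25+54+54+54+166+149+101 = 603; mod 256 = 91 → 5b.
Outer input = (K'⊕opad) ∥ inner = 73 5c 5c 5c ∥ 5b.
Outer hash (tag): sum = 115+92+92+92+91 = 482; mod 256 = 226 → e2.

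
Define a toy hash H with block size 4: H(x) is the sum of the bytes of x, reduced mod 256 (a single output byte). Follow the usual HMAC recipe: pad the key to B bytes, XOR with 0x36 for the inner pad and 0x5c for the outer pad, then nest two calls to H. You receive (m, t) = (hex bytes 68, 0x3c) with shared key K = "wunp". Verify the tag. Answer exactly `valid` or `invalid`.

Key "wunp" = 77 75 6e 70 is exactly B = 4 bytes: K' = 77 75 6e 70.
K' ⊕ ipad = 41 43 58 46; K' ⊕ opad = 2b 29 32 2c.
Inner hash: sum = 65+67+88+70+104 = 394; mod 256 = 138 → 8a.
Outer hash (recomputed tag): sum = 43+41+50+44+138 = 316; mod 256 = 60 → 3c.
Recomputed tag = 3c; claimed = 3c → match.

valid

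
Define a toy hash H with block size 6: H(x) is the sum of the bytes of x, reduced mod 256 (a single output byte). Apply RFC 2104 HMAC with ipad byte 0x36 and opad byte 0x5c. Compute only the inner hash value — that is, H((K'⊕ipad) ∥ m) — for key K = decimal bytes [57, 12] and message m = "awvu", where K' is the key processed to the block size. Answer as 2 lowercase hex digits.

e4

Key decimal bytes [57, 12] = 39 0c is 2 bytes ≤ B = 6; zero-pad to 6 bytes: K' = 39 0c 00 00 00 00.
K' ⊕ ipad = 0f 3a 36 36 36 36.
Inner input = 0f 3a 36 36 36 36 ∥ 61 77 76 75.
Inner hash: sum = 15+58+54+54+54+54+97+119+118+117 = 740; mod 256 = 228 → e4.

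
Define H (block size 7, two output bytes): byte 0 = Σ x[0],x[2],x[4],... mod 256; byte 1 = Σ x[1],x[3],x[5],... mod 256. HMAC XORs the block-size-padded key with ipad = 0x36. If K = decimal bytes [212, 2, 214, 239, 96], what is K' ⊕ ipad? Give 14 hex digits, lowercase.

Key decimal bytes [212, 2, 214, 239, 96] = d4 02 d6 ef 60 is 5 bytes ≤ B = 7; zero-pad to 7 bytes: K' = d4 02 d6 ef 60 00 00.
XOR each byte with 0x36: d4⊕36=e2, 02⊕36=34, d6⊕36=e0, ef⊕36=d9, 60⊕36=56, 00⊕36=36, 00⊕36=36.

e234e0d9563636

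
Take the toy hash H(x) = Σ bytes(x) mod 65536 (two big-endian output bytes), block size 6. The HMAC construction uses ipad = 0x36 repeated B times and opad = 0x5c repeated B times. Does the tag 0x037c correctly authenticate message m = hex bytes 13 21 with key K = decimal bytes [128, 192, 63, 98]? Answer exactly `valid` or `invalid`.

valid

Key decimal bytes [128, 192, 63, 98] = 80 c0 3f 62 is 4 bytes ≤ B = 6; zero-pad to 6 bytes: K' = 80 c0 3f 62 00 00.
K' ⊕ ipad = b6 f6 09 54 36 36; K' ⊕ opad = dc 9c 63 3e 5c 5c.
Inner hash: sum = 182+246+9+84+54+54+19+33 = 681 → 02 a9.
Outer hash (recomputed tag): sum = 220+156+99+62+92+92+2+169 = 892 → 03 7c.
Recomputed tag = 037c; claimed = 037c → match.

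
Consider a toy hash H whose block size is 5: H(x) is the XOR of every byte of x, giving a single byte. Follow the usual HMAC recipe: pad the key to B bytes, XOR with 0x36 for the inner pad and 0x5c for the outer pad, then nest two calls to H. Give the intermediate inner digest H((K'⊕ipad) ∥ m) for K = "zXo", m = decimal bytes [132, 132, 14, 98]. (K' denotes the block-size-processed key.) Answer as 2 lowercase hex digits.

Key "zXo" = 7a 58 6f is 3 bytes ≤ B = 5; zero-pad to 5 bytes: K' = 7a 58 6f 00 00.
K' ⊕ ipad = 4c 6e 59 36 36.
Inner input = 4c 6e 59 36 36 ∥ 84 84 0e 62.
Inner hash: XOR 4c⊕6e⊕59⊕36⊕36⊕84⊕84⊕0e⊕62 = 17.

17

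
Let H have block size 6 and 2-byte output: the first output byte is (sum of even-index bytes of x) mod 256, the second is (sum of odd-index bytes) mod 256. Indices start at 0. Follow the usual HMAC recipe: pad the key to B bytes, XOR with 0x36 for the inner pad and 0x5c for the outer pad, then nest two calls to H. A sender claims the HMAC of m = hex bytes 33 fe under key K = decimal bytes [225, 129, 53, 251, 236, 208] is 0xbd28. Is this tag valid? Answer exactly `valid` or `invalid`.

invalid

Key decimal bytes [225, 129, 53, 251, 236, 208] = e1 81 35 fb ec d0 is exactly B = 6 bytes: K' = e1 81 35 fb ec d0.
K' ⊕ ipad = d7 b7 03 cd da e6; K' ⊕ opad = bd dd 69 a7 b0 8c.
Inner hash: even-index sum = 487 mod 256 = 231; odd-index sum = 872 mod 256 = 104 → e7 68.
Outer hash (recomputed tag): even-index sum = 701 mod 256 = 189; odd-index sum = 632 mod 256 = 120 → bd 78.
Recomputed tag = bd78; claimed = bd28 → mismatch.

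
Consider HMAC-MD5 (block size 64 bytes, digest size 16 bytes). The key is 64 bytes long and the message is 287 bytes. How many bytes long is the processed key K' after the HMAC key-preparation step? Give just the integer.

Key is 64 ≤ 64 bytes, zero-padded: |K'| = 64.

64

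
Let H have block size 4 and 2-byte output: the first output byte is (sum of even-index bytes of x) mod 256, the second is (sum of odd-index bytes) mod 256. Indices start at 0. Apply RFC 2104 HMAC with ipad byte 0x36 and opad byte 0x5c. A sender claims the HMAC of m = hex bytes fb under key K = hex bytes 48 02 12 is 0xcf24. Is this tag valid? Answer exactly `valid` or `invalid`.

invalid

Key hex bytes 48 02 12 is 3 bytes ≤ B = 4; zero-pad to 4 bytes: K' = 48 02 12 00.
K' ⊕ ipad = 7e 34 24 36; K' ⊕ opad = 14 5e 4e 5c.
Inner hash: even-index sum = 413 mod 256 = 157; odd-index sum = 106 mod 256 = 106 → 9d 6a.
Outer hash (recomputed tag): even-index sum = 255 mod 256 = 255; odd-index sum = 292 mod 256 = 36 → ff 24.
Recomputed tag = ff24; claimed = cf24 → mismatch.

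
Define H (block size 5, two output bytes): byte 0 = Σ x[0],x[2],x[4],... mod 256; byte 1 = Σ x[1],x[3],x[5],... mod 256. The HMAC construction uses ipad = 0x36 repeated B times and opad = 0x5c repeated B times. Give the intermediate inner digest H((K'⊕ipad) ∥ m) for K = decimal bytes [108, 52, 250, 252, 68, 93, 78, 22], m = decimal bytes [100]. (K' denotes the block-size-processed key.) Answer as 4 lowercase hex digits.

Key decimal bytes [108, 52, 250, 252, 68, 93, 78, 22] = 6c 34 fa fc 44 5d 4e 16 is 8 bytes > B = 5, so hash it first: H(key) = f8 a3, then zero-pad to 5 bytes: K' = f8 a3 00 00 00.
K' ⊕ ipad = ce 95 36 36 36.
Inner input = ce 95 36 36 36 ∥ 64.
Inner hash: even-index sum = 314 mod 256 = 58; odd-index sum = 303 mod 256 = 47 → 3a 2f.

3a2f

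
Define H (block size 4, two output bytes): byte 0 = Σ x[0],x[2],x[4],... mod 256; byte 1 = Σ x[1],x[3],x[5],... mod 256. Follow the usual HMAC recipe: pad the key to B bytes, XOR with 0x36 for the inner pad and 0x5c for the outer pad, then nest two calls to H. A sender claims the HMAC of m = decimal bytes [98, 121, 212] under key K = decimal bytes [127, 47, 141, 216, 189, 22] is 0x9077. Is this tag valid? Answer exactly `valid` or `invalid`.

invalid

Key decimal bytes [127, 47, 141, 216, 189, 22] = 7f 2f 8d d8 bd 16 is 6 bytes > B = 4, so hash it first: H(key) = c9 1d, then zero-pad to 4 bytes: K' = c9 1d 00 00.
K' ⊕ ipad = ff 2b 36 36; K' ⊕ opad = 95 41 5c 5c.
Inner hash: even-index sum = 619 mod 256 = 107; odd-index sum = 218 mod 256 = 218 → 6b da.
Outer hash (recomputed tag): even-index sum = 348 mod 256 = 92; odd-index sum = 375 mod 256 = 119 → 5c 77.
Recomputed tag = 5c77; claimed = 9077 → mismatch.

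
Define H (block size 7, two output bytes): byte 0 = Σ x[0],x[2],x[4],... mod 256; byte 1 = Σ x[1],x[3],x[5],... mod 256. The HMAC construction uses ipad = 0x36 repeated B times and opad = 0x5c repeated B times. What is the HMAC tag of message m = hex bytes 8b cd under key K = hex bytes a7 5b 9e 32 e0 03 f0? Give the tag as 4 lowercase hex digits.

Key hex bytes a7 5b 9e 32 e0 03 f0 is exactly B = 7 bytes: K' = a7 5b 9e 32 e0 03 f0.
K' ⊕ ipad = 91 6d a8 04 d6 35 c6.  K' ⊕ opad = fb 07 c2 6e bc 5f ac.
Inner input = (K'⊕ipad) ∥ m = 91 6d a8 04 d6 35 c6 ∥ 8b cd.
Inner hash: even-index sum = 930 mod 256 = 162; odd-index sum = 305 mod 256 = 49 → a2 31.
Outer input = (K'⊕opad) ∥ inner = fb 07 c2 6e bc 5f ac ∥ a2 31.
Outer hash (tag): even-index sum = 854 mod 256 = 86; odd-index sum = 374 mod 256 = 118 → 56 76.

5676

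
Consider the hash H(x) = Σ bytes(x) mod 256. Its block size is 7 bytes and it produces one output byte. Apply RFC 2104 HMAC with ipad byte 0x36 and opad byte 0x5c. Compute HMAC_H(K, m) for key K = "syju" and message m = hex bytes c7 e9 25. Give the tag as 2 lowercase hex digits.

71

Key "syju" = 73 79 6a 75 is 4 bytes ≤ B = 7; zero-pad to 7 bytes: K' = 73 79 6a 75 00 00 00.
K' ⊕ ipad = 45 4f 5c 43 36 36 36.  K' ⊕ opad = 2f 25 36 29 5c 5c 5c.
Inner input = (K'⊕ipad) ∥ m = 45 4f 5c 43 36 36 36 ∥ c7 e9 25.
Inner hash: sum = 69+79+92+67+54+54+54+199+233+37 = 938; mod 256 = 170 → aa.
Outer input = (K'⊕opad) ∥ inner = 2f 25 36 29 5c 5c 5c ∥ aa.
Outer hash (tag): sum = 47+37+54+41+92+92+92+170 = 625; mod 256 = 113 → 71.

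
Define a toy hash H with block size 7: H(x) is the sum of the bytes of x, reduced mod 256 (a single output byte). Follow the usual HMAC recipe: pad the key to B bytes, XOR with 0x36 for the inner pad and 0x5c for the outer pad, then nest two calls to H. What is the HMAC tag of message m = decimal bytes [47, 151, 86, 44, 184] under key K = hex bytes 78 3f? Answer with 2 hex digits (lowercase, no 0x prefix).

b8

Key hex bytes 78 3f is 2 bytes ≤ B = 7; zero-pad to 7 bytes: K' = 78 3f 00 00 00 00 00.
K' ⊕ ipad = 4e 09 36 36 36 36 36.  K' ⊕ opad = 24 63 5c 5c 5c 5c 5c.
Inner input = (K'⊕ipad) ∥ m = 4e 09 36 36 36 36 36 ∥ 2f 97 56 2c b8.
Inner hash: sum = 78+9+54+54+54+54+54+47+151+86+44+184 = 869; mod 256 = 101 → 65.
Outer input = (K'⊕opad) ∥ inner = 24 63 5c 5c 5c 5c 5c ∥ 65.
Outer hash (tag): sum = 36+99+92+92+92+92+92+101 = 696; mod 256 = 184 → b8.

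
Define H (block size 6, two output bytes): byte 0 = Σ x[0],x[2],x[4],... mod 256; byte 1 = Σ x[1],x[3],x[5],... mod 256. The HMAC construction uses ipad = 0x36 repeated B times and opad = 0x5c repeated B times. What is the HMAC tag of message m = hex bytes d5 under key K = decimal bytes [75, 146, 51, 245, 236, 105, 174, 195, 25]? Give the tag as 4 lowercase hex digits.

6d98

Key decimal bytes [75, 146, 51, 245, 236, 105, 174, 195, 25] = 4b 92 33 f5 ec 69 ae c3 19 is 9 bytes > B = 6, so hash it first: H(key) = 31 b3, then zero-pad to 6 bytes: K' = 31 b3 00 00 00 00.
K' ⊕ ipad = 07 85 36 36 36 36.  K' ⊕ opad = 6d ef 5c 5c 5c 5c.
Inner input = (K'⊕ipad) ∥ m = 07 85 36 36 36 36 ∥ d5.
Inner hash: even-index sum = 328 mod 256 = 72; odd-index sum = 241 mod 256 = 241 → 48 f1.
Outer input = (K'⊕opad) ∥ inner = 6d ef 5c 5c 5c 5c ∥ 48 f1.
Outer hash (tag): even-index sum = 365 mod 256 = 109; odd-index sum = 664 mod 256 = 152 → 6d 98.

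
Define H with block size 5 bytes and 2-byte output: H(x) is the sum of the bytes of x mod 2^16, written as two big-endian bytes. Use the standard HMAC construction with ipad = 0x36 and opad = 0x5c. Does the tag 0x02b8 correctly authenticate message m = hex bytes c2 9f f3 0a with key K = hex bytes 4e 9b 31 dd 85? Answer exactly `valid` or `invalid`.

invalid

Key hex bytes 4e 9b 31 dd 85 is exactly B = 5 bytes: K' = 4e 9b 31 dd 85.
K' ⊕ ipad = 78 ad 07 eb b3; K' ⊕ opad = 12 c7 6d 81 d9.
Inner hash: sum = 120+173+7+235+179+194+159+243+10 = 1320 → 05 28.
Outer hash (recomputed tag): sum = 18+199+109+129+217+5+40 = 717 → 02 cd.
Recomputed tag = 02cd; claimed = 02b8 → mismatch.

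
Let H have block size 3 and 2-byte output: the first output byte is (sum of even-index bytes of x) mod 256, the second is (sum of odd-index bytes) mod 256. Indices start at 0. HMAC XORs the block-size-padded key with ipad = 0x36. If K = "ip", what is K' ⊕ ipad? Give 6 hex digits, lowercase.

Key "ip" = 69 70 is 2 bytes ≤ B = 3; zero-pad to 3 bytes: K' = 69 70 00.
XOR each byte with 0x36: 69⊕36=5f, 70⊕36=46, 00⊕36=36.

5f4636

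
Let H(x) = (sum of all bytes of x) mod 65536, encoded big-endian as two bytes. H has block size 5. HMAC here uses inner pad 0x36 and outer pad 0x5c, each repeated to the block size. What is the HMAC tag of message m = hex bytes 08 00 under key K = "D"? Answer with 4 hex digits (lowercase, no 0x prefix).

01db

Key "D" = 44 is 1 byte ≤ B = 5; zero-pad to 5 bytes: K' = 44 00 00 00 00.
K' ⊕ ipad = 72 36 36 36 36.  K' ⊕ opad = 18 5c 5c 5c 5c.
Inner input = (K'⊕ipad) ∥ m = 72 36 36 36 36 ∥ 08 00.
Inner hash: sum = 114+54+54+54+54+8+0 = 338 → 01 52.
Outer input = (K'⊕opad) ∥ inner = 18 5c 5c 5c 5c ∥ 01 52.
Outer hash (tag): sum = 24+92+92+92+92+1+82 = 475 → 01 db.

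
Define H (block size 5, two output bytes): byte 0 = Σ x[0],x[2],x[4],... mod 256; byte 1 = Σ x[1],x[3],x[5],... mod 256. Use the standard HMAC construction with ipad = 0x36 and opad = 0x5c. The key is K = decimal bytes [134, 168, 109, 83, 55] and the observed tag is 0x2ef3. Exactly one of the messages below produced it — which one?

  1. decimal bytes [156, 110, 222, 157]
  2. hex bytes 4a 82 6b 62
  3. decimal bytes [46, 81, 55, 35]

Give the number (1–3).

Key decimal bytes [134, 168, 109, 83, 55] = 86 a8 6d 53 37 is exactly B = 5 bytes: K' = 86 a8 6d 53 37.
K' ⊕ ipad = b0 9e 5b 65 01; K' ⊕ opad = da f4 31 0f 6b.
m1: inner = H(b0 9e 5b 65 01 9c 6e de 9d) = 17 7d; tag = H(da f4 31 0f 6b 17 7d) = f31a
m2: inner = H(b0 9e 5b 65 01 4a 82 6b 62) = f0 b8; tag = H(da f4 31 0f 6b f0 b8) = 2ef3 ← matches
m3: inner = H(b0 9e 5b 65 01 2e 51 37 23) = 80 68; tag = H(da f4 31 0f 6b 80 68) = de83

2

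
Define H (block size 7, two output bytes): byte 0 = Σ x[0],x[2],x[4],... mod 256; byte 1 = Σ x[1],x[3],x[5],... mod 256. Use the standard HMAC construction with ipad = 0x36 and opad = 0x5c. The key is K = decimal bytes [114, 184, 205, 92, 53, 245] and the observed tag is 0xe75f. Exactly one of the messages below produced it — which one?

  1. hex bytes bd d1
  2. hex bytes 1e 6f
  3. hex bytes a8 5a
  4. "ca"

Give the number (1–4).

3

Key decimal bytes [114, 184, 205, 92, 53, 245] = 72 b8 cd 5c 35 f5 is 6 bytes ≤ B = 7; zero-pad to 7 bytes: K' = 72 b8 cd 5c 35 f5 00.
K' ⊕ ipad = 44 8e fb 6a 03 c3 36; K' ⊕ opad = 2e e4 91 00 69 a9 5c.
m1: inner = H(44 8e fb 6a 03 c3 36 bd d1) = 49 78; tag = H(2e e4 91 00 69 a9 5c 49 78) = fcd6
m2: inner = H(44 8e fb 6a 03 c3 36 1e 6f) = e7 d9; tag = H(2e e4 91 00 69 a9 5c e7 d9) = 5d74
m3: inner = H(44 8e fb 6a 03 c3 36 a8 5a) = d2 63; tag = H(2e e4 91 00 69 a9 5c d2 63) = e75f ← matches
m4: inner = H(44 8e fb 6a 03 c3 36 63 61) = d9 1e; tag = H(2e e4 91 00 69 a9 5c d9 1e) = a266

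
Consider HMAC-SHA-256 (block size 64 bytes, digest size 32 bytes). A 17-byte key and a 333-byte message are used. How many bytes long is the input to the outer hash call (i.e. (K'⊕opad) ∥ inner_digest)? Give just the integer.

96

Key is 17 ≤ 64 bytes, zero-padded: |K'| = 64.
Outer input = (K'⊕opad) ∥ H(inner) → 64 + 32 = 96 bytes.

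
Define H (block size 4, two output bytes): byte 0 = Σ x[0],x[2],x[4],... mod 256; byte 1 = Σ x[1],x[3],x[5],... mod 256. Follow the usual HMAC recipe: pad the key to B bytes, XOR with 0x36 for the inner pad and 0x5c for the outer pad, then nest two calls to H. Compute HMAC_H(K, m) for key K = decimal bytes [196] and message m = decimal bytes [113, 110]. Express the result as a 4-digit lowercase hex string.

8d92

Key decimal bytes [196] = c4 is 1 byte ≤ B = 4; zero-pad to 4 bytes: K' = c4 00 00 00.
K' ⊕ ipad = f2 36 36 36.  K' ⊕ opad = 98 5c 5c 5c.
Inner input = (K'⊕ipad) ∥ m = f2 36 36 36 ∥ 71 6e.
Inner hash: even-index sum = 409 mod 256 = 153; odd-index sum = 218 mod 256 = 218 → 99 da.
Outer input = (K'⊕opad) ∥ inner = 98 5c 5c 5c ∥ 99 da.
Outer hash (tag): even-index sum = 397 mod 256 = 141; odd-index sum = 402 mod 256 = 146 → 8d 92.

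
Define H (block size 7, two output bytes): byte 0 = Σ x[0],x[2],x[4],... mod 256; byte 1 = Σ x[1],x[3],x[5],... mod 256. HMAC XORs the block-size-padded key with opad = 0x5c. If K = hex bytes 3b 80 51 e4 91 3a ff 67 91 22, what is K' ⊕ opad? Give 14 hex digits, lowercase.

Key hex bytes 3b 80 51 e4 91 3a ff 67 91 22 is 10 bytes > B = 7, so hash it first: H(key) = ad 27, then zero-pad to 7 bytes: K' = ad 27 00 00 00 00 00.
XOR each byte with 0x5c: ad⊕5c=f1, 27⊕5c=7b, 00⊕5c=5c, 00⊕5c=5c, 00⊕5c=5c, 00⊕5c=5c, 00⊕5c=5c.

f17b5c5c5c5c5c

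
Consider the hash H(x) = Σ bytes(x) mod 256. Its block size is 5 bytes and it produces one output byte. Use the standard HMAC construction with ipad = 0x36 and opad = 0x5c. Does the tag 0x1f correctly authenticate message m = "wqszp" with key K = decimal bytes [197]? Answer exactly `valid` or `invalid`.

Key decimal bytes [197] = c5 is 1 byte ≤ B = 5; zero-pad to 5 bytes: K' = c5 00 00 00 00.
K' ⊕ ipad = f3 36 36 36 36; K' ⊕ opad = 99 5c 5c 5c 5c.
Inner hash: sum = 243+54+54+54+54+119+113+115+122+112 = 1040; mod 256 = 16 → 10.
Outer hash (recomputed tag): sum = 153+92+92+92+92+16 = 537; mod 256 = 25 → 19.
Recomputed tag = 19; claimed = 1f → mismatch.

invalid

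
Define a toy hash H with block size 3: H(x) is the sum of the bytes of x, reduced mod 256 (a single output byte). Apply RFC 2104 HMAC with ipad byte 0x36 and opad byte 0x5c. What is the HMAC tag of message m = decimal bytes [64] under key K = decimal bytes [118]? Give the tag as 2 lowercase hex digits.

Key decimal bytes [118] = 76 is 1 byte ≤ B = 3; zero-pad to 3 bytes: K' = 76 00 00.
K' ⊕ ipad = 40 36 36.  K' ⊕ opad = 2a 5c 5c.
Inner input = (K'⊕ipad) ∥ m = 40 36 36 ∥ 40.
Inner hash: sum = 64+54+54+64 = 236 → ec.
Outer input = (K'⊕opad) ∥ inner = 2a 5c 5c ∥ ec.
Outer hash (tag): sum = 42+92+92+236 = 462; mod 256 = 206 → ce.

ce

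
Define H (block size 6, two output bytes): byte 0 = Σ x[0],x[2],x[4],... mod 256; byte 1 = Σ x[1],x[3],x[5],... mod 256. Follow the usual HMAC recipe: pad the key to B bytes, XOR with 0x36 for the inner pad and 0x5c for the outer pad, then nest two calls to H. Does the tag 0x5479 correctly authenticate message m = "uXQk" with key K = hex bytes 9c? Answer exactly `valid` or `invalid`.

valid

Key hex bytes 9c is 1 byte ≤ B = 6; zero-pad to 6 bytes: K' = 9c 00 00 00 00 00.
K' ⊕ ipad = aa 36 36 36 36 36; K' ⊕ opad = c0 5c 5c 5c 5c 5c.
Inner hash: even-index sum = 476 mod 256 = 220; odd-index sum = 357 mod 256 = 101 → dc 65.
Outer hash (recomputed tag): even-index sum = 596 mod 256 = 84; odd-index sum = 377 mod 256 = 121 → 54 79.
Recomputed tag = 5479; claimed = 5479 → match.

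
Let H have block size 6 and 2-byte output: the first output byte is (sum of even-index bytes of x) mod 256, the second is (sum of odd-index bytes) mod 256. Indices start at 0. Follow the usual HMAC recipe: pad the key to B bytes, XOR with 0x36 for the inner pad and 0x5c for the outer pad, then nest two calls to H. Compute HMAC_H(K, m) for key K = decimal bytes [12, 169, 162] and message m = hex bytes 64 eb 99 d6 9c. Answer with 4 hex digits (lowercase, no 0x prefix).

4779

Key decimal bytes [12, 169, 162] = 0c a9 a2 is 3 bytes ≤ B = 6; zero-pad to 6 bytes: K' = 0c a9 a2 00 00 00.
K' ⊕ ipad = 3a 9f 94 36 36 36.  K' ⊕ opad = 50 f5 fe 5c 5c 5c.
Inner input = (K'⊕ipad) ∥ m = 3a 9f 94 36 36 36 ∥ 64 eb 99 d6 9c.
Inner hash: even-index sum = 669 mod 256 = 157; odd-index sum = 716 mod 256 = 204 → 9d cc.
Outer input = (K'⊕opad) ∥ inner = 50 f5 fe 5c 5c 5c ∥ 9d cc.
Outer hash (tag): even-index sum = 583 mod 256 = 71; odd-index sum = 633 mod 256 = 121 → 47 79.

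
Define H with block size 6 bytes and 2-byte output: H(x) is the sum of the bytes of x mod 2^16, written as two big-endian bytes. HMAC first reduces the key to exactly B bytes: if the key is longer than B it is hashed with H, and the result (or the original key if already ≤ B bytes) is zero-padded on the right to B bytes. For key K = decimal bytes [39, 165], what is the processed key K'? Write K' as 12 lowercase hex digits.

27a500000000

Key decimal bytes [39, 165] = 27 a5 is 2 bytes ≤ B = 6; zero-pad to 6 bytes: K' = 27 a5 00 00 00 00.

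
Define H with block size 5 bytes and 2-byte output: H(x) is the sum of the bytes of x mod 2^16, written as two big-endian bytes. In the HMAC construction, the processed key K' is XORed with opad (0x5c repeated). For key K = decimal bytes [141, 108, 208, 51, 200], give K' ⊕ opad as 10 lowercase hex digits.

d1308c6f94

Key decimal bytes [141, 108, 208, 51, 200] = 8d 6c d0 33 c8 is exactly B = 5 bytes: K' = 8d 6c d0 33 c8.
XOR each byte with 0x5c: 8d⊕5c=d1, 6c⊕5c=30, d0⊕5c=8c, 33⊕5c=6f, c8⊕5c=94.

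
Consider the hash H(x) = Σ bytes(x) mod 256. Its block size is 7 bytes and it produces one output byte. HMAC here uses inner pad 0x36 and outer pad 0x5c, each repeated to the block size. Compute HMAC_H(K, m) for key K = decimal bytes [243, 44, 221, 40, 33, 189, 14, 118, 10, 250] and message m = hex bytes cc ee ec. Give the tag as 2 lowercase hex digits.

a4

Key decimal bytes [243, 44, 221, 40, 33, 189, 14, 118, 10, 250] = f3 2c dd 28 21 bd 0e 76 0a fa is 10 bytes > B = 7, so hash it first: H(key) = 8a, then zero-pad to 7 bytes: K' = 8a 00 00 00 00 00 00.
K' ⊕ ipad = bc 36 36 36 36 36 36.  K' ⊕ opad = d6 5c 5c 5c 5c 5c 5c.
Inner input = (K'⊕ipad) ∥ m = bc 36 36 36 36 36 36 ∥ cc ee ec.
Inner hash: sum = 188+54+54+54+54+54+54+204+238+236 = 1190; mod 256 = 166 → a6.
Outer input = (K'⊕opad) ∥ inner = d6 5c 5c 5c 5c 5c 5c ∥ a6.
Outer hash (tag): sum = 214+92+92+92+92+92+92+166 = 932; mod 256 = 164 → a4.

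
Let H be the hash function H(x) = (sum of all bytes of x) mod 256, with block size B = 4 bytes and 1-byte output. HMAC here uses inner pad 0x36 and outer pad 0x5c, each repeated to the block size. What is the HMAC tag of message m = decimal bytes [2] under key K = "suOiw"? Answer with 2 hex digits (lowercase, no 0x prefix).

Key "suOiw" = 73 75 4f 69 77 is 5 bytes > B = 4, so hash it first: H(key) = 17, then zero-pad to 4 bytes: K' = 17 00 00 00.
K' ⊕ ipad = 21 36 36 36.  K' ⊕ opad = 4b 5c 5c 5c.
Inner input = (K'⊕ipad) ∥ m = 21 36 36 36 ∥ 02.
Inner hash: sum = 33+54+54+54+2 = 197 → c5.
Outer input = (K'⊕opad) ∥ inner = 4b 5c 5c 5c ∥ c5.
Outer hash (tag): sum = 75+92+92+92+197 = 548; mod 256 = 36 → 24.

24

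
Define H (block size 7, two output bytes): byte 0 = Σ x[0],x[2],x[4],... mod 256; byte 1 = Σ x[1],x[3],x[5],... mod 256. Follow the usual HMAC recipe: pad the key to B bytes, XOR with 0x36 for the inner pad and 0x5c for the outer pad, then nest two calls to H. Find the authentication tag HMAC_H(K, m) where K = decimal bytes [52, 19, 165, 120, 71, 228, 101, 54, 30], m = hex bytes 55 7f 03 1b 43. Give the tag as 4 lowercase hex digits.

Key decimal bytes [52, 19, 165, 120, 71, 228, 101, 54, 30] = 34 13 a5 78 47 e4 65 36 1e is 9 bytes > B = 7, so hash it first: H(key) = a3 a5, then zero-pad to 7 bytes: K' = a3 a5 00 00 00 00 00.
K' ⊕ ipad = 95 93 36 36 36 36 36.  K' ⊕ opad = ff f9 5c 5c 5c 5c 5c.
Inner input = (K'⊕ipad) ∥ m = 95 93 36 36 36 36 36 ∥ 55 7f 03 1b 43.
Inner hash: even-index sum = 465 mod 256 = 209; odd-index sum = 410 mod 256 = 154 → d1 9a.
Outer input = (K'⊕opad) ∥ inner = ff f9 5c 5c 5c 5c 5c ∥ d1 9a.
Outer hash (tag): even-index sum = 685 mod 256 = 173; odd-index sum = 642 mod 256 = 130 → ad 82.

ad82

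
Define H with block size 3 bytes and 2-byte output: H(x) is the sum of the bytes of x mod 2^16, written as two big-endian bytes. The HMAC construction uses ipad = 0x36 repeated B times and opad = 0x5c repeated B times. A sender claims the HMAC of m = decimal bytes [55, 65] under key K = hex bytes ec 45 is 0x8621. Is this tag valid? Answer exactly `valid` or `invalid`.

invalid

Key hex bytes ec 45 is 2 bytes ≤ B = 3; zero-pad to 3 bytes: K' = ec 45 00.
K' ⊕ ipad = da 73 36; K' ⊕ opad = b0 19 5c.
Inner hash: sum = 218+115+54+55+65 = 507 → 01 fb.
Outer hash (recomputed tag): sum = 176+25+92+1+251 = 545 → 02 21.
Recomputed tag = 0221; claimed = 8621 → mismatch.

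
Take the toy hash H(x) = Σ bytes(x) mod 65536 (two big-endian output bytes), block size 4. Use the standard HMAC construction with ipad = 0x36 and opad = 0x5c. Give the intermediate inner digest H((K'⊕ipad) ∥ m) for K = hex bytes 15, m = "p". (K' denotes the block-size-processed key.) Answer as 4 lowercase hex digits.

0135

Key hex bytes 15 is 1 byte ≤ B = 4; zero-pad to 4 bytes: K' = 15 00 00 00.
K' ⊕ ipad = 23 36 36 36.
Inner input = 23 36 36 36 ∥ 70.
Inner hash: sum = 35+54+54+54+112 = 309 → 01 35.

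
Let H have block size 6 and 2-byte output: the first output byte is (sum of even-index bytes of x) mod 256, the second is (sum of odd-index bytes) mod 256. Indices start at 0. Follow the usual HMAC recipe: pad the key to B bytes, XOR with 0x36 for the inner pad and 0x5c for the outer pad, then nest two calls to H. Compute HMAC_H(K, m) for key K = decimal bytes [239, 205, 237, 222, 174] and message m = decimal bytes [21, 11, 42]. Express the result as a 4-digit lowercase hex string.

Key decimal bytes [239, 205, 237, 222, 174] = ef cd ed de ae is 5 bytes ≤ B = 6; zero-pad to 6 bytes: K' = ef cd ed de ae 00.
K' ⊕ ipad = d9 fb db e8 98 36.  K' ⊕ opad = b3 91 b1 82 f2 5c.
Inner input = (K'⊕ipad) ∥ m = d9 fb db e8 98 36 ∥ 15 0b 2a.
Inner hash: even-index sum = 651 mod 256 = 139; odd-index sum = 548 mod 256 = 36 → 8b 24.
Outer input = (K'⊕opad) ∥ inner = b3 91 b1 82 f2 5c ∥ 8b 24.
Outer hash (tag): even-index sum = 737 mod 256 = 225; odd-index sum = 403 mod 256 = 147 → e1 93.

e193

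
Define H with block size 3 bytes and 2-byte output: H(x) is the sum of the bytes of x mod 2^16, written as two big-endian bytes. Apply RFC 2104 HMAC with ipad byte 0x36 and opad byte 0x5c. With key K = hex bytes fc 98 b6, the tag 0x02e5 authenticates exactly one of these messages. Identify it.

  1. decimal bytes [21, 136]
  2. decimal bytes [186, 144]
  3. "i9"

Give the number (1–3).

Key hex bytes fc 98 b6 is exactly B = 3 bytes: K' = fc 98 b6.
K' ⊕ ipad = ca ae 80; K' ⊕ opad = a0 c4 ea.
m1: inner = H(ca ae 80 15 88) = 02 95; tag = H(a0 c4 ea 02 95) = 02e5 ← matches
m2: inner = H(ca ae 80 ba 90) = 03 42; tag = H(a0 c4 ea 03 42) = 0293
m3: inner = H(ca ae 80 69 39) = 02 9a; tag = H(a0 c4 ea 02 9a) = 02ea

1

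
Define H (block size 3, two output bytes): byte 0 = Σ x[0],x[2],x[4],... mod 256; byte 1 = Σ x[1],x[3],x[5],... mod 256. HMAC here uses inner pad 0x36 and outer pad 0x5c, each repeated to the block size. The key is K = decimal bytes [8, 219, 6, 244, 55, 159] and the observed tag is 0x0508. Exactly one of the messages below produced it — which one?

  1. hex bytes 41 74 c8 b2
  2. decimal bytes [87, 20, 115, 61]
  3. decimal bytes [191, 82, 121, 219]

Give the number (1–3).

3

Key decimal bytes [8, 219, 6, 244, 55, 159] = 08 db 06 f4 37 9f is 6 bytes > B = 3, so hash it first: H(key) = 45 6e, then zero-pad to 3 bytes: K' = 45 6e 00.
K' ⊕ ipad = 73 58 36; K' ⊕ opad = 19 32 5c.
m1: inner = H(73 58 36 41 74 c8 b2) = cf 61; tag = H(19 32 5c cf 61) = d601
m2: inner = H(73 58 36 57 14 73 3d) = fa 22; tag = H(19 32 5c fa 22) = 972c
m3: inner = H(73 58 36 bf 52 79 db) = d6 90; tag = H(19 32 5c d6 90) = 0508 ← matches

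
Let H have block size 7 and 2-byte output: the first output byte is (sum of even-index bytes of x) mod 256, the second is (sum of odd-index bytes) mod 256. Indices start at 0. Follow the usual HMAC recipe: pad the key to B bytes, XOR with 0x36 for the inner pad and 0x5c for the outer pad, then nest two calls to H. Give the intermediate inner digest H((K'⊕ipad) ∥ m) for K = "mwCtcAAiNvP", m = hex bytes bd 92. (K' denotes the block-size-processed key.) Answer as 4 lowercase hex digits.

Key "mwCtcAAiNvP" = 6d 77 43 74 63 41 41 69 4e 76 50 is 11 bytes > B = 7, so hash it first: H(key) = f2 0b, then zero-pad to 7 bytes: K' = f2 0b 00 00 00 00 00.
K' ⊕ ipad = c4 3d 36 36 36 36 36.
Inner input = c4 3d 36 36 36 36 36 ∥ bd 92.
Inner hash: even-index sum = 504 mod 256 = 248; odd-index sum = 358 mod 256 = 102 → f8 66.

f866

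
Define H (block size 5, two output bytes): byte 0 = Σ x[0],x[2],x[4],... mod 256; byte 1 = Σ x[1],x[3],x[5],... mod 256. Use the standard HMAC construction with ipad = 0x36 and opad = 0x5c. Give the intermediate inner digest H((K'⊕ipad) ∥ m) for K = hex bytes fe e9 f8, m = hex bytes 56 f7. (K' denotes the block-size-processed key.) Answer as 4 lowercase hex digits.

c36b

Key hex bytes fe e9 f8 is 3 bytes ≤ B = 5; zero-pad to 5 bytes: K' = fe e9 f8 00 00.
K' ⊕ ipad = c8 df ce 36 36.
Inner input = c8 df ce 36 36 ∥ 56 f7.
Inner hash: even-index sum = 707 mod 256 = 195; odd-index sum = 363 mod 256 = 107 → c3 6b.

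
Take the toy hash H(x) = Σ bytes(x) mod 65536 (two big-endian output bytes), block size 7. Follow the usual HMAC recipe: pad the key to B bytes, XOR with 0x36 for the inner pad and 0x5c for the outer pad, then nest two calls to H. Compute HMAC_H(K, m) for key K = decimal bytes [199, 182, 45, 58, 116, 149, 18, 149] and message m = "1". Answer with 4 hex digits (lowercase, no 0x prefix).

030b

Key decimal bytes [199, 182, 45, 58, 116, 149, 18, 149] = c7 b6 2d 3a 74 95 12 95 is 8 bytes > B = 7, so hash it first: H(key) = 03 94, then zero-pad to 7 bytes: K' = 03 94 00 00 00 00 00.
K' ⊕ ipad = 35 a2 36 36 36 36 36.  K' ⊕ opad = 5f c8 5c 5c 5c 5c 5c.
Inner input = (K'⊕ipad) ∥ m = 35 a2 36 36 36 36 36 ∥ 31.
Inner hash: sum = 53+162+54+54+54+54+54+49 = 534 → 02 16.
Outer input = (K'⊕opad) ∥ inner = 5f c8 5c 5c 5c 5c 5c ∥ 02 16.
Outer hash (tag): sum = 95+200+92+92+92+92+92+2+22 = 779 → 03 0b.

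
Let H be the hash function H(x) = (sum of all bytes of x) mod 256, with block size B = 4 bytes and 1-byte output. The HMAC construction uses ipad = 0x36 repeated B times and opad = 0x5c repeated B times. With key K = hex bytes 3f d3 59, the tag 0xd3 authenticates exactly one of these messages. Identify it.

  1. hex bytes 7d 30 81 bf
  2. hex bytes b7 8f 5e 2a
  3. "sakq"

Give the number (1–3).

Key hex bytes 3f d3 59 is 3 bytes ≤ B = 4; zero-pad to 4 bytes: K' = 3f d3 59 00.
K' ⊕ ipad = 09 e5 6f 36; K' ⊕ opad = 63 8f 05 5c.
m1: inner = H(09 e5 6f 36 7d 30 81 bf) = 80; tag = H(63 8f 05 5c 80) = d3 ← matches
m2: inner = H(09 e5 6f 36 b7 8f 5e 2a) = 61; tag = H(63 8f 05 5c 61) = b4
m3: inner = H(09 e5 6f 36 73 61 6b 71) = 43; tag = H(63 8f 05 5c 43) = 96

1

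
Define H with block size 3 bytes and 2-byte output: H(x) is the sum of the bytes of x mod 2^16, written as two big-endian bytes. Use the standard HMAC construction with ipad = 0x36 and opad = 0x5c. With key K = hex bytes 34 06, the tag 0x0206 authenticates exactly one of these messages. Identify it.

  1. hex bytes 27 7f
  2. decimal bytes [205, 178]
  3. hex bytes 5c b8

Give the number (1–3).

2

Key hex bytes 34 06 is 2 bytes ≤ B = 3; zero-pad to 3 bytes: K' = 34 06 00.
K' ⊕ ipad = 02 30 36; K' ⊕ opad = 68 5a 5c.
m1: inner = H(02 30 36 27 7f) = 01 0e; tag = H(68 5a 5c 01 0e) = 012d
m2: inner = H(02 30 36 cd b2) = 01 e7; tag = H(68 5a 5c 01 e7) = 0206 ← matches
m3: inner = H(02 30 36 5c b8) = 01 7c; tag = H(68 5a 5c 01 7c) = 019b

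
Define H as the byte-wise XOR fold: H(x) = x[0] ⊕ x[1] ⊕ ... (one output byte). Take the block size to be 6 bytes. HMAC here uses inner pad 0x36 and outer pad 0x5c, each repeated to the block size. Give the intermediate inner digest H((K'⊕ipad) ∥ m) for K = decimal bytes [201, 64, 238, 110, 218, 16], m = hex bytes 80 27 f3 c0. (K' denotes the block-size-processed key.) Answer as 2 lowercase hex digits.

Key decimal bytes [201, 64, 238, 110, 218, 16] = c9 40 ee 6e da 10 is exactly B = 6 bytes: K' = c9 40 ee 6e da 10.
K' ⊕ ipad = ff 76 d8 58 ec 26.
Inner input = ff 76 d8 58 ec 26 ∥ 80 27 f3 c0.
Inner hash: XOR ff⊕76⊕d8⊕58⊕ec⊕26⊕80⊕27⊕f3⊕c0 = 57.

57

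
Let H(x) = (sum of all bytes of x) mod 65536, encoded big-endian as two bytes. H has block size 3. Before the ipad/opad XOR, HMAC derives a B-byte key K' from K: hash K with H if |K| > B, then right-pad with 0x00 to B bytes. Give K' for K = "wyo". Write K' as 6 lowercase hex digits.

Key "wyo" = 77 79 6f is exactly B = 3 bytes: K' = 77 79 6f.

77796f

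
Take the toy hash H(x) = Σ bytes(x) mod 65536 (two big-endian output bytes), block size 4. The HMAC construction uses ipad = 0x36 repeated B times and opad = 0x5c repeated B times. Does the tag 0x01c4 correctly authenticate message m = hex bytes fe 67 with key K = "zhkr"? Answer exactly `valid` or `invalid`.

invalid

Key "zhkr" = 7a 68 6b 72 is exactly B = 4 bytes: K' = 7a 68 6b 72.
K' ⊕ ipad = 4c 5e 5d 44; K' ⊕ opad = 26 34 37 2e.
Inner hash: sum = 76+94+93+68+254+103 = 688 → 02 b0.
Outer hash (recomputed tag): sum = 38+52+55+46+2+176 = 369 → 01 71.
Recomputed tag = 0171; claimed = 01c4 → mismatch.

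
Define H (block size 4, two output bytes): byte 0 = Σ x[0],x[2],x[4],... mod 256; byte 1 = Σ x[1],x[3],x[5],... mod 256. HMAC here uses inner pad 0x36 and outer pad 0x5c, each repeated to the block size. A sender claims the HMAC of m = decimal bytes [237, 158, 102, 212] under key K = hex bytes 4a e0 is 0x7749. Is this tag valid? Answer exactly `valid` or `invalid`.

Key hex bytes 4a e0 is 2 bytes ≤ B = 4; zero-pad to 4 bytes: K' = 4a e0 00 00.
K' ⊕ ipad = 7c d6 36 36; K' ⊕ opad = 16 bc 5c 5c.
Inner hash: even-index sum = 517 mod 256 = 5; odd-index sum = 638 mod 256 = 126 → 05 7e.
Outer hash (recomputed tag): even-index sum = 119 mod 256 = 119; odd-index sum = 406 mod 256 = 150 → 77 96.
Recomputed tag = 7796; claimed = 7749 → mismatch.

invalid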